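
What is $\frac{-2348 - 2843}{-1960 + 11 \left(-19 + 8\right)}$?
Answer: $\frac{5191}{2081} \approx 2.4945$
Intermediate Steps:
$\frac{-2348 - 2843}{-1960 + 11 \left(-19 + 8\right)} = - \frac{5191}{-1960 + 11 \left(-11\right)} = - \frac{5191}{-1960 - 121} = - \frac{5191}{-2081} = \left(-5191\right) \left(- \frac{1}{2081}\right) = \frac{5191}{2081}$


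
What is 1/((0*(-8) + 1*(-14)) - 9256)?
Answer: -1/9270 ≈ -0.00010787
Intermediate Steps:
1/((0*(-8) + 1*(-14)) - 9256) = 1/((0 - 14) - 9256) = 1/(-14 - 9256) = 1/(-9270) = -1/9270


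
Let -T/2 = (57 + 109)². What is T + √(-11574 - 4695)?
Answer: -55112 + I*√16269 ≈ -55112.0 + 127.55*I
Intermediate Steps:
T = -55112 (T = -2*(57 + 109)² = -2*166² = -2*27556 = -55112)
T + √(-11574 - 4695) = -55112 + √(-11574 - 4695) = -55112 + √(-16269) = -55112 + I*√16269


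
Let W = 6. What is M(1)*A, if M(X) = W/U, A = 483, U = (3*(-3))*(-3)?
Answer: 322/3 ≈ 107.33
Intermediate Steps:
U = 27 (U = -9*(-3) = 27)
M(X) = 2/9 (M(X) = 6/27 = 6*(1/27) = 2/9)
M(1)*A = (2/9)*483 = 322/3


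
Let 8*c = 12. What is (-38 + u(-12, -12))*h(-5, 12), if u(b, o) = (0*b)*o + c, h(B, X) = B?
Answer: 365/2 ≈ 182.50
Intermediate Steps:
c = 3/2 (c = (1/8)*12 = 3/2 ≈ 1.5000)
u(b, o) = 3/2 (u(b, o) = (0*b)*o + 3/2 = 0*o + 3/2 = 0 + 3/2 = 3/2)
(-38 + u(-12, -12))*h(-5, 12) = (-38 + 3/2)*(-5) = -73/2*(-5) = 365/2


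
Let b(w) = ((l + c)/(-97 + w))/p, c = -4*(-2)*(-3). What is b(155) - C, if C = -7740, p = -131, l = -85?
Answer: 58808629/7598 ≈ 7740.0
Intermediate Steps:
c = -24 (c = 8*(-3) = -24)
b(w) = 109/(131*(-97 + w)) (b(w) = ((-85 - 24)/(-97 + w))/(-131) = -109/(-97 + w)*(-1/131) = 109/(131*(-97 + w)))
b(155) - C = 109/(131*(-97 + 155)) - 1*(-7740) = (109/131)/58 + 7740 = (109/131)*(1/58) + 7740 = 109/7598 + 7740 = 58808629/7598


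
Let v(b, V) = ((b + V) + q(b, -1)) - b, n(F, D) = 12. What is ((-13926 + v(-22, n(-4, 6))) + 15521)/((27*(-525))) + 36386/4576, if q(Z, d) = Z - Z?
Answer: 254208959/32432400 ≈ 7.8381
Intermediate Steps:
q(Z, d) = 0
v(b, V) = V (v(b, V) = ((b + V) + 0) - b = ((V + b) + 0) - b = (V + b) - b = V)
((-13926 + v(-22, n(-4, 6))) + 15521)/((27*(-525))) + 36386/4576 = ((-13926 + 12) + 15521)/((27*(-525))) + 36386/4576 = (-13914 + 15521)/(-14175) + 36386*(1/4576) = 1607*(-1/14175) + 18193/2288 = -1607/14175 + 18193/2288 = 254208959/32432400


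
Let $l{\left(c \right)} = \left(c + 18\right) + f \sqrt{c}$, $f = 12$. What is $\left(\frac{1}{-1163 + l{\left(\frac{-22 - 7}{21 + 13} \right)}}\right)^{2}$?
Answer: $\frac{1156}{\left(-38959 + 12 i \sqrt{986}\right)^{2}} \approx 7.6141 \cdot 10^{-7} + 1.473 \cdot 10^{-8} i$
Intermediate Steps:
$l{\left(c \right)} = 18 + c + 12 \sqrt{c}$ ($l{\left(c \right)} = \left(c + 18\right) + 12 \sqrt{c} = \left(18 + c\right) + 12 \sqrt{c} = 18 + c + 12 \sqrt{c}$)
$\left(\frac{1}{-1163 + l{\left(\frac{-22 - 7}{21 + 13} \right)}}\right)^{2} = \left(\frac{1}{-1163 + \left(18 + \frac{-22 - 7}{21 + 13} + 12 \sqrt{\frac{-22 - 7}{21 + 13}}\right)}\right)^{2} = \left(\frac{1}{-1163 + \left(18 - \frac{29}{34} + 12 \sqrt{- \frac{29}{34}}\right)}\right)^{2} = \left(\frac{1}{-1163 + \left(18 - \frac{29}{34} + 12 \frac{i \sqrt{986}}{34}\right)}\right)^{2} = \left(\frac{1}{-1163 + \left(18 - \frac{29}{34} + \frac{6 i \sqrt{986}}{17}\right)}\right)^{2} = \left(\frac{1}{-1163 + \left(\frac{583}{34} + \frac{6 i \sqrt{986}}{17}\right)}\right)^{2} = \left(\frac{1}{- \frac{38959}{34} + \frac{6 i \sqrt{986}}{17}}\right)^{2} = \frac{1}{\left(- \frac{38959}{34} + \frac{6 i \sqrt{986}}{17}\right)^{2}}$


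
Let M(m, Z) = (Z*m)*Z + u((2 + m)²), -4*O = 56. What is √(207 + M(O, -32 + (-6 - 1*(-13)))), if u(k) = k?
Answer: I*√8399 ≈ 91.646*I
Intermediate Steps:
O = -14 (O = -¼*56 = -14)
M(m, Z) = (2 + m)² + m*Z² (M(m, Z) = (Z*m)*Z + (2 + m)² = m*Z² + (2 + m)² = (2 + m)² + m*Z²)
√(207 + M(O, -32 + (-6 - 1*(-13)))) = √(207 + ((2 - 14)² - 14*(-32 + (-6 - 1*(-13)))²)) = √(207 + ((-12)² - 14*(-32 + (-6 + 13))²)) = √(207 + (144 - 14*(-32 + 7)²)) = √(207 + (144 - 14*(-25)²)) = √(207 + (144 - 14*625)) = √(207 + (144 - 8750)) = √(207 - 8606) = √(-8399) = I*√8399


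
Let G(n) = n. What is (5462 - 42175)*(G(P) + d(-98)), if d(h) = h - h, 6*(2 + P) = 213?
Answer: -2459771/2 ≈ -1.2299e+6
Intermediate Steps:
P = 67/2 (P = -2 + (1/6)*213 = -2 + 71/2 = 67/2 ≈ 33.500)
d(h) = 0
(5462 - 42175)*(G(P) + d(-98)) = (5462 - 42175)*(67/2 + 0) = -36713*67/2 = -2459771/2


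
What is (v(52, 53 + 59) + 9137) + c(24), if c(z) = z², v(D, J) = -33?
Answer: 9680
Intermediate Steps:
(v(52, 53 + 59) + 9137) + c(24) = (-33 + 9137) + 24² = 9104 + 576 = 9680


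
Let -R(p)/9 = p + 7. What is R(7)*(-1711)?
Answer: 215586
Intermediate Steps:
R(p) = -63 - 9*p (R(p) = -9*(p + 7) = -9*(7 + p) = -63 - 9*p)
R(7)*(-1711) = (-63 - 9*7)*(-1711) = (-63 - 63)*(-1711) = -126*(-1711) = 215586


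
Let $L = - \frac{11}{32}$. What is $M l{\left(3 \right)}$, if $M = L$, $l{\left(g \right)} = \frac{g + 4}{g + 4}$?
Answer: $- \frac{11}{32} \approx -0.34375$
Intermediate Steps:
$L = - \frac{11}{32}$ ($L = \left(-11\right) \frac{1}{32} = - \frac{11}{32} \approx -0.34375$)
$l{\left(g \right)} = 1$ ($l{\left(g \right)} = \frac{4 + g}{4 + g} = 1$)
$M = - \frac{11}{32} \approx -0.34375$
$M l{\left(3 \right)} = \left(- \frac{11}{32}\right) 1 = - \frac{11}{32}$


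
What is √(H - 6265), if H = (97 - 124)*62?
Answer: I*√7939 ≈ 89.101*I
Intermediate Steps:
H = -1674 (H = -27*62 = -1674)
√(H - 6265) = √(-1674 - 6265) = √(-7939) = I*√7939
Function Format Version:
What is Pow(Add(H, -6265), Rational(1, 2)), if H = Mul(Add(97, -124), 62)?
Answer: Mul(I, Pow(7939, Rational(1, 2))) ≈ Mul(89.101, I)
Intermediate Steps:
H = -1674 (H = Mul(-27, 62) = -1674)
Pow(Add(H, -6265), Rational(1, 2)) = Pow(Add(-1674, -6265), Rational(1, 2)) = Pow(-7939, Rational(1, 2)) = Mul(I, Pow(7939, Rational(1, 2)))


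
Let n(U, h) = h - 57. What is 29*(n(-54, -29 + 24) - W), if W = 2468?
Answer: -73370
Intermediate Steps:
n(U, h) = -57 + h
29*(n(-54, -29 + 24) - W) = 29*((-57 + (-29 + 24)) - 1*2468) = 29*((-57 - 5) - 2468) = 29*(-62 - 2468) = 29*(-2530) = -73370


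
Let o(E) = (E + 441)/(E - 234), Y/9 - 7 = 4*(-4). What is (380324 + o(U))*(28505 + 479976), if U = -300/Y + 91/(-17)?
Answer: 20917272632895150/108163 ≈ 1.9339e+11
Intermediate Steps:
Y = -81 (Y = 63 + 9*(4*(-4)) = 63 + 9*(-16) = 63 - 144 = -81)
U = -757/459 (U = -300/(-81) + 91/(-17) = -300*(-1/81) + 91*(-1/17) = 100/27 - 91/17 = -757/459 ≈ -1.6492)
o(E) = (441 + E)/(-234 + E)
(380324 + o(U))*(28505 + 479976) = (380324 + (441 - 757/459)/(-234 - 757/459))*(28505 + 479976) = (380324 + (201662/459)/(-108163/459))*508481 = (380324 - 459/108163*201662/459)*508481 = (380324 - 201662/108163)*508481 = (41136783150/108163)*508481 = 20917272632895150/108163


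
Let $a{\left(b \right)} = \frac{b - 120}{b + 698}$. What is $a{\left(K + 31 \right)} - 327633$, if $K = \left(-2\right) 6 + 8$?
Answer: $- \frac{237534018}{725} \approx -3.2763 \cdot 10^{5}$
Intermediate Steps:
$K = -4$ ($K = -12 + 8 = -4$)
$a{\left(b \right)} = \frac{-120 + b}{698 + b}$
$a{\left(K + 31 \right)} - 327633 = \frac{-120 + \left(-4 + 31\right)}{698 + \left(-4 + 31\right)} - 327633 = \frac{-120 + 27}{698 + 27} - 327633 = \frac{1}{725} \left(-93\right) - 327633 = - \frac{93}{725} - 327633 = - \frac{237534018}{725}$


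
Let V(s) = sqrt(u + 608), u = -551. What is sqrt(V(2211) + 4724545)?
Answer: sqrt(4724545 + sqrt(57)) ≈ 2173.6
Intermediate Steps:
V(s) = sqrt(57) (V(s) = sqrt(-551 + 608) = sqrt(57))
sqrt(V(2211) + 4724545) = sqrt(sqrt(57) + 4724545) = sqrt(4724545 + sqrt(57))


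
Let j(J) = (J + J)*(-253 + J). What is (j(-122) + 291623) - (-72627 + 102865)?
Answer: 352885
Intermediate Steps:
j(J) = 2*J*(-253 + J) (j(J) = (2*J)*(-253 + J) = 2*J*(-253 + J))
(j(-122) + 291623) - (-72627 + 102865) = (2*(-122)*(-253 - 122) + 291623) - (-72627 + 102865) = (2*(-122)*(-375) + 291623) - 1*30238 = (91500 + 291623) - 30238 = 383123 - 30238 = 352885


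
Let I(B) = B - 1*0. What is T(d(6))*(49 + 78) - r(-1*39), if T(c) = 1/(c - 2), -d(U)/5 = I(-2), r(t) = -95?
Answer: 887/8 ≈ 110.88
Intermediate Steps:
I(B) = B (I(B) = B + 0 = B)
d(U) = 10 (d(U) = -5*(-2) = 10)
T(c) = 1/(-2 + c)
T(d(6))*(49 + 78) - r(-1*39) = (49 + 78)/(-2 + 10) - 1*(-95) = 127/8 + 95 = 887/8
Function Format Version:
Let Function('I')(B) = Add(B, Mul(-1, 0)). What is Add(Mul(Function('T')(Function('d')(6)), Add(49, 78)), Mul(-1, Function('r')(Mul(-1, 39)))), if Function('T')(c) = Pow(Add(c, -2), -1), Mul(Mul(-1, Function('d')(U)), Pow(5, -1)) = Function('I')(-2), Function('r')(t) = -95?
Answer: Rational(887, 8) ≈ 110.88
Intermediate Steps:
Function('I')(B) = B (Function('I')(B) = Add(B, 0) = B)
Function('d')(U) = 10 (Function('d')(U) = Mul(-5, -2) = 10)
Function('T')(c) = Pow(Add(-2, c), -1)
Add(Mul(Function('T')(Function('d')(6)), Add(49, 78)), Mul(-1, Function('r')(Mul(-1, 39)))) = Add(Mul(Pow(Add(-2, 10), -1), Add(49, 78)), Mul(-1, -95)) = Add(Mul(Pow(8, -1), 127), 95) = Add(Mul(Rational(1, 8), 127), 95) = Add(Rational(127, 8), 95) = Rational(887, 8)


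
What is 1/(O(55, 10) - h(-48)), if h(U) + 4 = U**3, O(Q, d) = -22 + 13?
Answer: 1/110587 ≈ 9.0426e-6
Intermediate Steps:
O(Q, d) = -9
h(U) = -4 + U**3
1/(O(55, 10) - h(-48)) = 1/(-9 - (-4 + (-48)**3)) = 1/(-9 - (-4 - 110592)) = 1/(-9 - 1*(-110596)) = 1/(-9 + 110596) = 1/110587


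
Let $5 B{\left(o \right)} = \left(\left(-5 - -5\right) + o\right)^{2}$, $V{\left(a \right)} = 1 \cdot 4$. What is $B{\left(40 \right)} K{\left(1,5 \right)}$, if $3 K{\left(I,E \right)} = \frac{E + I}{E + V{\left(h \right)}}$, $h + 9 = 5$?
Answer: $\frac{640}{9} \approx 71.111$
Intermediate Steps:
$h = -4$ ($h = -9 + 5 = -4$)
$V{\left(a \right)} = 4$
$K{\left(I,E \right)} = \frac{E + I}{3 \left(4 + E\right)}$ ($K{\left(I,E \right)} = \frac{\left(E + I\right) \frac{1}{E + 4}}{3} = \frac{\left(E + I\right) \frac{1}{4 + E}}{3} = \frac{\frac{1}{4 + E} \left(E + I\right)}{3} = \frac{E + I}{3 \left(4 + E\right)}$)
$B{\left(o \right)} = \frac{o^{2}}{5}$ ($B{\left(o \right)} = \frac{\left(\left(-5 - -5\right) + o\right)^{2}}{5} = \frac{\left(\left(-5 + 5\right) + o\right)^{2}}{5} = \frac{\left(0 + o\right)^{2}}{5} = \frac{o^{2}}{5}$)
$B{\left(40 \right)} K{\left(1,5 \right)} = \frac{40^{2}}{5} \frac{5 + 1}{3 \left(4 + 5\right)} = \frac{1}{5} \cdot 1600 \cdot \frac{1}{3} \cdot \frac{1}{9} \cdot 6 = 320 \cdot \frac{1}{3} \cdot \frac{1}{9} \cdot 6 = 320 \cdot \frac{2}{9} = \frac{640}{9}$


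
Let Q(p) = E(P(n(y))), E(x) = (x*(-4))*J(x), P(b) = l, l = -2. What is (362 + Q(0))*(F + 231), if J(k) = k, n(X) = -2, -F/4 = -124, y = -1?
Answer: 251542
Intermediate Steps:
F = 496 (F = -4*(-124) = 496)
P(b) = -2
E(x) = -4*x² (E(x) = (x*(-4))*x = (-4*x)*x = -4*x²)
Q(p) = -16 (Q(p) = -4*(-2)² = -4*4 = -16)
(362 + Q(0))*(F + 231) = (362 - 16)*(496 + 231) = 346*727 = 251542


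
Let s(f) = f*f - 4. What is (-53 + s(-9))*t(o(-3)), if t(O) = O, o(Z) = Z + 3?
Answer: 0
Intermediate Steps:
o(Z) = 3 + Z
s(f) = -4 + f² (s(f) = f² - 4 = -4 + f²)
(-53 + s(-9))*t(o(-3)) = (-53 + (-4 + (-9)²))*(3 - 3) = (-53 + (-4 + 81))*0 = (-53 + 77)*0 = 24*0 = 0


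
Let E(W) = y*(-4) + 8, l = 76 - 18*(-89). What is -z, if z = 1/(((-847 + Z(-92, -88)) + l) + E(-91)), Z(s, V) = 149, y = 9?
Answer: -1/952 ≈ -0.0010504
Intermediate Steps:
l = 1678 (l = 76 + 1602 = 1678)
E(W) = -28 (E(W) = 9*(-4) + 8 = -36 + 8 = -28)
z = 1/952 (z = 1/(((-847 + 149) + 1678) - 28) = 1/((-698 + 1678) - 28) = 1/(980 - 28) = 1/952 ≈ 0.0010504)
-z = -1*1/952 = -1/952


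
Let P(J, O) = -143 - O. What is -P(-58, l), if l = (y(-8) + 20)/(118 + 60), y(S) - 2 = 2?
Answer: 12739/89 ≈ 143.13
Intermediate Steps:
y(S) = 4 (y(S) = 2 + 2 = 4)
l = 12/89 (l = (4 + 20)/(118 + 60) = 24/178 = 24*(1/178) = 12/89 ≈ 0.13483)
-P(-58, l) = -(-143 - 1*12/89) = -(-143 - 12/89) = -1*(-12739/89) = 12739/89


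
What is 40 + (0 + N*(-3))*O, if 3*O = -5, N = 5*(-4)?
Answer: -60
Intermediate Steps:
N = -20
O = -5/3 (O = (⅓)*(-5) = -5/3 ≈ -1.6667)
40 + (0 + N*(-3))*O = 40 + (0 - 20*(-3))*(-5/3) = 40 + (0 + 60)*(-5/3) = 40 + 60*(-5/3) = 40 - 100 = -60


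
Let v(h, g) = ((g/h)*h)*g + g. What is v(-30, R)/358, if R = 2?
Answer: 3/179 ≈ 0.016760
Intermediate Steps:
v(h, g) = g + g² (v(h, g) = g*g + g = g² + g = g + g²)
v(-30, R)/358 = (2*(1 + 2))/358 = (2*3)*(1/358) = 6*(1/358) = 3/179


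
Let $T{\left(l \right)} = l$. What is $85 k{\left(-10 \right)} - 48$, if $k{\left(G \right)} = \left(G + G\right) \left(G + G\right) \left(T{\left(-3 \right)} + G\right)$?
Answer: $-442048$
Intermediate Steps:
$k{\left(G \right)} = 4 G^{2} \left(-3 + G\right)$ ($k{\left(G \right)} = \left(G + G\right) \left(G + G\right) \left(-3 + G\right) = 2 G 2 G \left(-3 + G\right) = 4 G^{2} \left(-3 + G\right)$)
$85 k{\left(-10 \right)} - 48 = 85 \cdot 4 \left(-10\right)^{2} \left(-3 - 10\right) - 48 = 85 \cdot 4 \cdot 100 \left(-13\right) - 48 = 85 \left(-5200\right) - 48 = -442000 - 48 = -442048$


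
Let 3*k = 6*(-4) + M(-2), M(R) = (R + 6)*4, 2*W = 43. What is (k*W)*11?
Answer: -1892/3 ≈ -630.67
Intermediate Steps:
W = 43/2 (W = (½)*43 = 43/2 ≈ 21.500)
M(R) = 24 + 4*R (M(R) = (6 + R)*4 = 24 + 4*R)
k = -8/3 (k = (6*(-4) + (24 + 4*(-2)))/3 = (-24 + (24 - 8))/3 = (-24 + 16)/3 = (⅓)*(-8) = -8/3 ≈ -2.6667)
(k*W)*11 = -8/3*43/2*11 = -172/3*11 = -1892/3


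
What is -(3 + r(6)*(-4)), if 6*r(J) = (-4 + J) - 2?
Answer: -3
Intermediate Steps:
r(J) = -1 + J/6 (r(J) = ((-4 + J) - 2)/6 = (-6 + J)/6 = -1 + J/6)
-(3 + r(6)*(-4)) = -(3 + (-1 + (⅙)*6)*(-4)) = -(3 + (-1 + 1)*(-4)) = -(3 + 0*(-4)) = -(3 + 0) = -1*3 = -3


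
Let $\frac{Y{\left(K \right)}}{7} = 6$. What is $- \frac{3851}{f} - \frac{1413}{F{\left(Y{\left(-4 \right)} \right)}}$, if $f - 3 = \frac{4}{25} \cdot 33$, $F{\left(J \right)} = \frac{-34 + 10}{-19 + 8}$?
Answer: $- \frac{1842667}{1656} \approx -1112.7$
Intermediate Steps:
$Y{\left(K \right)} = 42$ ($Y{\left(K \right)} = 7 \cdot 6 = 42$)
$F{\left(J \right)} = \frac{24}{11}$ ($F{\left(J \right)} = - \frac{24}{-11} = \left(-24\right) \left(- \frac{1}{11}\right) = \frac{24}{11}$)
$f = \frac{207}{25}$ ($f = 3 + \frac{4}{25} \cdot 33 = 3 + \frac{132}{25} = \frac{207}{25} \approx 8.28$)
$- \frac{3851}{f} - \frac{1413}{F{\left(Y{\left(-4 \right)} \right)}} = - \frac{3851}{\frac{207}{25}} - \frac{1413}{\frac{24}{11}} = \left(-3851\right) \frac{25}{207} - \frac{5181}{8} = - \frac{96275}{207} - \frac{5181}{8} = - \frac{1842667}{1656}$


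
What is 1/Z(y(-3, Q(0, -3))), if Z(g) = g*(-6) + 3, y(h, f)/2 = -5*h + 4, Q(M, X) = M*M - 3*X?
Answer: -1/225 ≈ -0.0044444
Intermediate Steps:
Q(M, X) = M² - 3*X
y(h, f) = 8 - 10*h (y(h, f) = 2*(-5*h + 4) = 2*(4 - 5*h) = 8 - 10*h)
Z(g) = 3 - 6*g (Z(g) = -6*g + 3 = 3 - 6*g)
1/Z(y(-3, Q(0, -3))) = 1/(3 - 6*(8 - 10*(-3))) = 1/(3 - 6*(8 + 30)) = 1/(3 - 6*38) = 1/(3 - 228) = 1/(-225) = -1/225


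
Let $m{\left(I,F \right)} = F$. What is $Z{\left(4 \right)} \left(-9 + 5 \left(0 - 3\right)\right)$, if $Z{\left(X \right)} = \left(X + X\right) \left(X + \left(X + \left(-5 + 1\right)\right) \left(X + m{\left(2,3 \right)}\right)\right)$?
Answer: $-768$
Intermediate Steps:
$Z{\left(X \right)} = 2 X \left(X + \left(-4 + X\right) \left(3 + X\right)\right)$ ($Z{\left(X \right)} = \left(X + X\right) \left(X + \left(X + \left(-5 + 1\right)\right) \left(X + 3\right)\right) = 2 X \left(X + \left(X - 4\right) \left(3 + X\right)\right) = 2 X \left(X + \left(-4 + X\right) \left(3 + X\right)\right)$)
$Z{\left(4 \right)} \left(-9 + 5 \left(0 - 3\right)\right) = 2 \cdot 4 \left(-12 + 4^{2}\right) \left(-9 + 5 \left(0 - 3\right)\right) = 2 \cdot 4 \left(-12 + 16\right) \left(-9 + 5 \left(-3\right)\right) = 2 \cdot 4 \cdot 4 \left(-9 - 15\right) = 32 \left(-24\right) = -768$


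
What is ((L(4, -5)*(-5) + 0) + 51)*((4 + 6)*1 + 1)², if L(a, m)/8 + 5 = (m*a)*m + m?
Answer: -429429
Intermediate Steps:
L(a, m) = -40 + 8*m + 8*a*m² (L(a, m) = -40 + 8*((m*a)*m + m) = -40 + 8*((a*m)*m + m) = -40 + 8*(a*m² + m) = -40 + 8*(m + a*m²) = -40 + (8*m + 8*a*m²) = -40 + 8*m + 8*a*m²)
((L(4, -5)*(-5) + 0) + 51)*((4 + 6)*1 + 1)² = (((-40 + 8*(-5) + 8*4*(-5)²)*(-5) + 0) + 51)*((4 + 6)*1 + 1)² = (((-40 - 40 + 8*4*25)*(-5) + 0) + 51)*(10*1 + 1)² = (((-40 - 40 + 800)*(-5) + 0) + 51)*(10 + 1)² = ((720*(-5) + 0) + 51)*11² = ((-3600 + 0) + 51)*121 = (-3600 + 51)*121 = -3549*121 = -429429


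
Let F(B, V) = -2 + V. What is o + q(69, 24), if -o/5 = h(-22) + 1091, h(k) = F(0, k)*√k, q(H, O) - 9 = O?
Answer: -5422 + 120*I*√22 ≈ -5422.0 + 562.85*I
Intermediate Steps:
q(H, O) = 9 + O
h(k) = √k*(-2 + k) (h(k) = (-2 + k)*√k = √k*(-2 + k))
o = -5455 + 120*I*√22 (o = -5*(√(-22)*(-2 - 22) + 1091) = -5*((I*√22)*(-24) + 1091) = -5*(-24*I*√22 + 1091) = -5*(1091 - 24*I*√22) = -5455 + 120*I*√22 ≈ -5455.0 + 562.85*I)
o + q(69, 24) = (-5455 + 120*I*√22) + (9 + 24) = (-5455 + 120*I*√22) + 33 = -5422 + 120*I*√22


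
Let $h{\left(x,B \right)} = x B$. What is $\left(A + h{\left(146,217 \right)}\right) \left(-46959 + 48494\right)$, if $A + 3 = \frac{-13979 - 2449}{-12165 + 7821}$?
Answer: $\frac{17605171345}{362} \approx 4.8633 \cdot 10^{7}$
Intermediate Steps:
$A = \frac{283}{362}$ ($A = -3 + \frac{-13979 - 2449}{-12165 + 7821} = -3 - \frac{16428}{-4344} = -3 - - \frac{1369}{362} = -3 + \frac{1369}{362} = \frac{283}{362} \approx 0.78177$)
$h{\left(x,B \right)} = B x$
$\left(A + h{\left(146,217 \right)}\right) \left(-46959 + 48494\right) = \left(\frac{283}{362} + 217 \cdot 146\right) \left(-46959 + 48494\right) = \left(\frac{283}{362} + 31682\right) 1535 = \frac{11469167}{362} \cdot 1535 = \frac{17605171345}{362}$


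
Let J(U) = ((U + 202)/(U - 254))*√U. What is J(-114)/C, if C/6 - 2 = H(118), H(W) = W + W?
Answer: -11*I*√114/65688 ≈ -0.001788*I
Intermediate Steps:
H(W) = 2*W
J(U) = √U*(202 + U)/(-254 + U) (J(U) = ((202 + U)/(-254 + U))*√U = √U*(202 + U)/(-254 + U))
C = 1428 (C = 12 + 6*(2*118) = 12 + 6*236 = 12 + 1416 = 1428)
J(-114)/C = (√(-114)*(202 - 114)/(-254 - 114))/1428 = ((I*√114)*88/(-368))*(1/1428) = ((I*√114)*(-1/368)*88)*(1/1428) = -11*I*√114/46*(1/1428) = -11*I*√114/65688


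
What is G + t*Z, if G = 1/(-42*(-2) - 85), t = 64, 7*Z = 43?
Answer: 2745/7 ≈ 392.14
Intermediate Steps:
Z = 43/7 (Z = (1/7)*43 = 43/7 ≈ 6.1429)
G = -1 (G = 1/(84 - 85) = 1/(-1) = -1)
G + t*Z = -1 + 64*(43/7) = -1 + 2752/7 = 2745/7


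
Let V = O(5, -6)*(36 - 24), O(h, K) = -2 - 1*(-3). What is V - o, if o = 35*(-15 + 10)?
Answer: 187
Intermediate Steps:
O(h, K) = 1 (O(h, K) = -2 + 3 = 1)
o = -175 (o = 35*(-5) = -175)
V = 12 (V = 1*(36 - 24) = 1*12 = 12)
V - o = 12 - 1*(-175) = 12 + 175 = 187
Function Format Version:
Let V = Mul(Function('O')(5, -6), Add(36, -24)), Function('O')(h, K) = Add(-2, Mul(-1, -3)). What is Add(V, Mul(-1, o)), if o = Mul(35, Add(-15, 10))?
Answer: 187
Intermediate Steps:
Function('O')(h, K) = 1 (Function('O')(h, K) = Add(-2, 3) = 1)
o = -175 (o = Mul(35, -5) = -175)
V = 12 (V = Mul(1, Add(36, -24)) = Mul(1, 12) = 12)
Add(V, Mul(-1, o)) = Add(12, Mul(-1, -175)) = Add(12, 175) = 187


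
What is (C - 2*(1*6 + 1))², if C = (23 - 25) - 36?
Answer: 2704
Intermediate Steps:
C = -38 (C = -2 - 36 = -38)
(C - 2*(1*6 + 1))² = (-38 - 2*(1*6 + 1))² = (-38 - 2*(6 + 1))² = (-38 - 2*7)² = (-38 - 14)² = (-52)² = 2704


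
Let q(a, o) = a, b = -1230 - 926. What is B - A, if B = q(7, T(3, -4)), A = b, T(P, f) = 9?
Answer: 2163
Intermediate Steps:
b = -2156
A = -2156
B = 7
B - A = 7 - 1*(-2156) = 7 + 2156 = 2163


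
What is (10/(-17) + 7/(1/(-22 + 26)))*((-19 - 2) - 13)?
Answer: -932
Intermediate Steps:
(10/(-17) + 7/(1/(-22 + 26)))*((-19 - 2) - 13) = (10*(-1/17) + 7/(1/4))*(-21 - 13) = (-10/17 + 7/(¼))*(-34) = (-10/17 + 7*4)*(-34) = (-10/17 + 28)*(-34) = (466/17)*(-34) = -932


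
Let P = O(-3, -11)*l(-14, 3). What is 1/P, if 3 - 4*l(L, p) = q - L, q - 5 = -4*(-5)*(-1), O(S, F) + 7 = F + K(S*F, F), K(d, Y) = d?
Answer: 1/15 ≈ 0.066667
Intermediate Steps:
O(S, F) = -7 + F + F*S (O(S, F) = -7 + (F + S*F) = -7 + (F + F*S) = -7 + F + F*S)
q = -15 (q = 5 - 4*(-5)*(-1) = 5 + 20*(-1) = 5 - 20 = -15)
l(L, p) = 9/2 + L/4 (l(L, p) = ¾ - (-15 - L)/4 = ¾ + (15/4 + L/4) = 9/2 + L/4)
P = 15 (P = (-7 - 11 - 11*(-3))*(9/2 + (¼)*(-14)) = (-7 - 11 + 33)*(9/2 - 7/2) = 15*1 = 15)
1/P = 1/15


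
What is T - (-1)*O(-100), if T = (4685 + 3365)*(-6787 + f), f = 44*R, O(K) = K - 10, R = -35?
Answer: -67032460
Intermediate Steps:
O(K) = -10 + K
f = -1540 (f = 44*(-35) = -1540)
T = -67032350 (T = (4685 + 3365)*(-6787 - 1540) = 8050*(-8327) = -67032350)
T - (-1)*O(-100) = -67032350 - (-1)*(-10 - 100) = -67032350 - (-1)*(-110) = -67032350 - 1*110 = -67032350 - 110 = -67032460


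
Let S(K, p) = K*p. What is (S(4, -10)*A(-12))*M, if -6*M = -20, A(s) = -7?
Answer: 2800/3 ≈ 933.33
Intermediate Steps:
M = 10/3 (M = -1/6*(-20) = 10/3 ≈ 3.3333)
(S(4, -10)*A(-12))*M = ((4*(-10))*(-7))*(10/3) = -40*(-7)*(10/3) = 280*(10/3) = 2800/3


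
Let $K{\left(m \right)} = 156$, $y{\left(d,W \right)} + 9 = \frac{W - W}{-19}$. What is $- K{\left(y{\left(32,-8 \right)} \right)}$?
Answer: $-156$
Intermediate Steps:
$y{\left(d,W \right)} = -9$ ($y{\left(d,W \right)} = -9 + \frac{W - W}{-19} = -9 + 0 \left(- \frac{1}{19}\right) = -9 + 0 = -9$)
$- K{\left(y{\left(32,-8 \right)} \right)} = \left(-1\right) 156 = -156$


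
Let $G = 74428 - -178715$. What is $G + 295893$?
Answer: $549036$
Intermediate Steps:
$G = 253143$ ($G = 74428 + 178715 = 253143$)
$G + 295893 = 253143 + 295893 = 549036$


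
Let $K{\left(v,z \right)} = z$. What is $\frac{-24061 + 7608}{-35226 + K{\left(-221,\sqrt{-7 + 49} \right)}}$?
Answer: $\frac{96595563}{206811839} + \frac{16453 \sqrt{42}}{1240871034} \approx 0.46716$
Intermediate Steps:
$\frac{-24061 + 7608}{-35226 + K{\left(-221,\sqrt{-7 + 49} \right)}} = \frac{-24061 + 7608}{-35226 + \sqrt{-7 + 49}} = - \frac{16453}{-35226 + \sqrt{42}}$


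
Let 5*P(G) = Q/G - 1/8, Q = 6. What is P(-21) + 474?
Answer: 132697/280 ≈ 473.92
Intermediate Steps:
P(G) = -1/40 + 6/(5*G) (P(G) = (6/G - 1/8)/5 = (6/G - 1*⅛)/5 = (6/G - ⅛)/5 = (-⅛ + 6/G)/5 = -1/40 + 6/(5*G))
P(-21) + 474 = (1/40)*(48 - 1*(-21))/(-21) + 474 = (1/40)*(-1/21)*(48 + 21) + 474 = (1/40)*(-1/21)*69 + 474 = -23/280 + 474 = 132697/280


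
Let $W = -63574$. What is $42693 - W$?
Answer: $106267$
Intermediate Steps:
$42693 - W = 42693 - -63574 = 42693 + 63574 = 106267$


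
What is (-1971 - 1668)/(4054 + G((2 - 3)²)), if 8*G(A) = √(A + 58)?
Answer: -944160384/1051834565 + 29112*√59/1051834565 ≈ -0.89742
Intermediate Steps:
G(A) = √(58 + A)/8 (G(A) = √(A + 58)/8 = √(58 + A)/8)
(-1971 - 1668)/(4054 + G((2 - 3)²)) = (-1971 - 1668)/(4054 + √(58 + (2 - 3)²)/8) = -3639/(4054 + √(58 + (-1)²)/8) = -3639/(4054 + √(58 + 1)/8) = -3639/(4054 + √59/8)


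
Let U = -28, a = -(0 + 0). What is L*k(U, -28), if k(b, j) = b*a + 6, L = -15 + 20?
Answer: 30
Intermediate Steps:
L = 5
a = 0 (a = -1*0 = 0)
k(b, j) = 6 (k(b, j) = b*0 + 6 = 0 + 6 = 6)
L*k(U, -28) = 5*6 = 30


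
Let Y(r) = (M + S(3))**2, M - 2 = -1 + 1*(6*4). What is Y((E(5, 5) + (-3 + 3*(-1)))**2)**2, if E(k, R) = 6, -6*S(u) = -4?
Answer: 35153041/81 ≈ 4.3399e+5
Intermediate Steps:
S(u) = 2/3 (S(u) = -1/6*(-4) = 2/3)
M = 25 (M = 2 + (-1 + 1*(6*4)) = 2 + (-1 + 1*24) = 2 + (-1 + 24) = 2 + 23 = 25)
Y(r) = 5929/9 (Y(r) = (25 + 2/3)**2 = (77/3)**2 = 5929/9)
Y((E(5, 5) + (-3 + 3*(-1)))**2)**2 = (5929/9)**2 = 35153041/81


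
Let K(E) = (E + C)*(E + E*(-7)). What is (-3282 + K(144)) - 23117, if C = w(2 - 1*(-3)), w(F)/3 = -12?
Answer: -119711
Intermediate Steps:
w(F) = -36 (w(F) = 3*(-12) = -36)
C = -36
K(E) = -6*E*(-36 + E) (K(E) = (E - 36)*(E + E*(-7)) = (-36 + E)*(E - 7*E) = (-36 + E)*(-6*E) = -6*E*(-36 + E))
(-3282 + K(144)) - 23117 = (-3282 + 6*144*(36 - 1*144)) - 23117 = (-3282 + 6*144*(36 - 144)) - 23117 = (-3282 + 6*144*(-108)) - 23117 = (-3282 - 93312) - 23117 = -96594 - 23117 = -119711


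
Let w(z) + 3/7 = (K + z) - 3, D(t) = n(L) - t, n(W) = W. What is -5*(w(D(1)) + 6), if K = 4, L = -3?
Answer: -90/7 ≈ -12.857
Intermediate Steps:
D(t) = -3 - t
w(z) = 4/7 + z (w(z) = -3/7 + ((4 + z) - 3) = -3/7 + (1 + z) = 4/7 + z)
-5*(w(D(1)) + 6) = -5*((4/7 + (-3 - 1*1)) + 6) = -5*((4/7 + (-3 - 1)) + 6) = -5*((4/7 - 4) + 6) = -5*(-24/7 + 6) = -5*18/7 = -90/7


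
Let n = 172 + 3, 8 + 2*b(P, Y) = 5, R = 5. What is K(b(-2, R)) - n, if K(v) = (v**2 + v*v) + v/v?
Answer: -339/2 ≈ -169.50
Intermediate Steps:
b(P, Y) = -3/2 (b(P, Y) = -4 + (1/2)*5 = -4 + 5/2 = -3/2)
n = 175
K(v) = 1 + 2*v**2 (K(v) = (v**2 + v**2) + 1 = 2*v**2 + 1 = 1 + 2*v**2)
K(b(-2, R)) - n = (1 + 2*(-3/2)**2) - 1*175 = (1 + 2*(9/4)) - 175 = (1 + 9/2) - 175 = 11/2 - 175 = -339/2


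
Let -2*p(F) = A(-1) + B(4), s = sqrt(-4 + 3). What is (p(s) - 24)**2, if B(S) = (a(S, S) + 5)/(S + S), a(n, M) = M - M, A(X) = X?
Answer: 145161/256 ≈ 567.04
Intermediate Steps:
a(n, M) = 0
B(S) = 5/(2*S) (B(S) = (0 + 5)/(S + S) = 5/((2*S)) = 5*(1/(2*S)) = 5/(2*S))
s = I (s = sqrt(-1) = I ≈ 1.0*I)
p(F) = 3/16 (p(F) = -(-1 + (5/2)/4)/2 = -(-1 + (5/2)*(1/4))/2 = -(-1 + 5/8)/2 = -1/2*(-3/8) = 3/16)
(p(s) - 24)**2 = (3/16 - 24)**2 = (-381/16)**2 = 145161/256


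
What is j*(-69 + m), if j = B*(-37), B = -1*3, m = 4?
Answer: -7215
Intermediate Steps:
B = -3
j = 111 (j = -3*(-37) = 111)
j*(-69 + m) = 111*(-69 + 4) = 111*(-65) = -7215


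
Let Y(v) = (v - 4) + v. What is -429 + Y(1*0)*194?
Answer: -1205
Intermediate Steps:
Y(v) = -4 + 2*v (Y(v) = (-4 + v) + v = -4 + 2*v)
-429 + Y(1*0)*194 = -429 + (-4 + 2*(1*0))*194 = -429 + (-4 + 2*0)*194 = -429 + (-4 + 0)*194 = -429 - 4*194 = -429 - 776 = -1205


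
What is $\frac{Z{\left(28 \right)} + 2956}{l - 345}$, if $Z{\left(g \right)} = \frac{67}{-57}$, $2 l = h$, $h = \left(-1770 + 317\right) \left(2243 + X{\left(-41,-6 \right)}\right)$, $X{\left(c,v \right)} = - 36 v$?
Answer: $- \frac{336850}{203696169} \approx -0.0016537$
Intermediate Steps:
$h = -3572927$ ($h = \left(-1770 + 317\right) \left(2243 - -216\right) = - 1453 \left(2243 + 216\right) = \left(-1453\right) 2459 = -3572927$)
$l = - \frac{3572927}{2}$ ($l = \frac{1}{2} \left(-3572927\right) = - \frac{3572927}{2} \approx -1.7865 \cdot 10^{6}$)
$Z{\left(g \right)} = - \frac{67}{57}$ ($Z{\left(g \right)} = 67 \left(- \frac{1}{57}\right) = - \frac{67}{57}$)
$\frac{Z{\left(28 \right)} + 2956}{l - 345} = \frac{- \frac{67}{57} + 2956}{- \frac{3572927}{2} - 345} = \frac{168425}{57 \left(- \frac{3573617}{2}\right)} = \frac{168425}{57} \left(- \frac{2}{3573617}\right) = - \frac{336850}{203696169}$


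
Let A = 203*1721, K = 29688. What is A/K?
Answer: 349363/29688 ≈ 11.768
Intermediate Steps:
A = 349363
A/K = 349363/29688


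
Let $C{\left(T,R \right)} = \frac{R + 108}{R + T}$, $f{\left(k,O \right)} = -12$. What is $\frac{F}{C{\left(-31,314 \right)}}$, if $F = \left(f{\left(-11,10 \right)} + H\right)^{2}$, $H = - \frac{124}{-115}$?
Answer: $\frac{223221344}{2790475} \approx 79.994$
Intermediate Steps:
$C{\left(T,R \right)} = \frac{108 + R}{R + T}$
$H = \frac{124}{115}$ ($H = \left(-124\right) \left(- \frac{1}{115}\right) = \frac{124}{115} \approx 1.0783$)
$F = \frac{1577536}{13225}$ ($F = \left(-12 + \frac{124}{115}\right)^{2} = \left(- \frac{1256}{115}\right)^{2} = \frac{1577536}{13225} \approx 119.28$)
$\frac{F}{C{\left(-31,314 \right)}} = \frac{1577536}{13225 \frac{108 + 314}{314 - 31}} = \frac{1577536}{13225 \cdot \frac{1}{283} \cdot 422} = \frac{1577536}{13225 \cdot \frac{422}{283}} = \frac{1577536}{13225} \cdot \frac{283}{422} = \frac{223221344}{2790475}$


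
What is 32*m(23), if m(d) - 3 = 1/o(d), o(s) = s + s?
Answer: 2224/23 ≈ 96.696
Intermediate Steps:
o(s) = 2*s
m(d) = 3 + 1/(2*d)
32*m(23) = 32*(3 + (½)/23) = 32*(3 + (½)*(1/23)) = 32*(3 + 1/46) = 32*(139/46) = 2224/23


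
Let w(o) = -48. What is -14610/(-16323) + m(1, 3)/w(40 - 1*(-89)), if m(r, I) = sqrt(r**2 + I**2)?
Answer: 4870/5441 - sqrt(10)/48 ≈ 0.82917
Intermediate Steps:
m(r, I) = sqrt(I**2 + r**2)
-14610/(-16323) + m(1, 3)/w(40 - 1*(-89)) = -14610/(-16323) + sqrt(3**2 + 1**2)/(-48) = -14610*(-1/16323) + sqrt(9 + 1)*(-1/48) = 4870/5441 + sqrt(10)*(-1/48) = 4870/5441 - sqrt(10)/48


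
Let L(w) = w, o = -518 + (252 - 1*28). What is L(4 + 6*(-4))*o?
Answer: 5880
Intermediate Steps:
o = -294 (o = -518 + (252 - 28) = -518 + 224 = -294)
L(4 + 6*(-4))*o = (4 + 6*(-4))*(-294) = (4 - 24)*(-294) = -20*(-294) = 5880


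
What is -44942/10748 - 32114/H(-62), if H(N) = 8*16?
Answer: -43864231/171968 ≈ -255.07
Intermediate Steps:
H(N) = 128
-44942/10748 - 32114/H(-62) = -44942/10748 - 32114/128 = -44942*1/10748 - 32114*1/128 = -22471/5374 - 16057/64 = -43864231/171968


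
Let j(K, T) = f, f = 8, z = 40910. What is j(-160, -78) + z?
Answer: 40918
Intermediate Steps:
j(K, T) = 8
j(-160, -78) + z = 8 + 40910 = 40918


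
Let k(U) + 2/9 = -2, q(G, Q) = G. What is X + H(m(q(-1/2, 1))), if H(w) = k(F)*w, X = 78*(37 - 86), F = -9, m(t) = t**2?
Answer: -34403/9 ≈ -3822.6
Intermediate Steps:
k(U) = -20/9 (k(U) = -2/9 - 2 = -20/9)
X = -3822 (X = 78*(-49) = -3822)
H(w) = -20*w/9
X + H(m(q(-1/2, 1))) = -3822 - 20*(-1/2)**2/9 = -3822 - 20/9*1/4 = -3822 - 5/9 = -34403/9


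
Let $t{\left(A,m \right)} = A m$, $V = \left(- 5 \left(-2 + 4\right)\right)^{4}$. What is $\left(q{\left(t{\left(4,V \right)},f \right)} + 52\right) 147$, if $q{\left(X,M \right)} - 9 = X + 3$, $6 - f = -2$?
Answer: $5889408$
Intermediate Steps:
$f = 8$ ($f = 6 - -2 = 6 + 2 = 8$)
$V = 10000$ ($V = \left(\left(-5\right) 2\right)^{4} = \left(-10\right)^{4} = 10000$)
$q{\left(X,M \right)} = 12 + X$ ($q{\left(X,M \right)} = 9 + \left(X + 3\right) = 9 + \left(3 + X\right) = 12 + X$)
$\left(q{\left(t{\left(4,V \right)},f \right)} + 52\right) 147 = \left(\left(12 + 4 \cdot 10000\right) + 52\right) 147 = \left(\left(12 + 40000\right) + 52\right) 147 = \left(40012 + 52\right) 147 = 40064 \cdot 147 = 5889408$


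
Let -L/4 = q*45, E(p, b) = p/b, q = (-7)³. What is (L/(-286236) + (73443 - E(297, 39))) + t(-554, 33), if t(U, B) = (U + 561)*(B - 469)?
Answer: 7275015489/103363 ≈ 70383.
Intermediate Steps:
q = -343
L = 61740 (L = -(-1372)*45 = -4*(-15435) = 61740)
t(U, B) = (-469 + B)*(561 + U) (t(U, B) = (561 + U)*(-469 + B) = (-469 + B)*(561 + U))
(L/(-286236) + (73443 - E(297, 39))) + t(-554, 33) = (61740/(-286236) + (73443 - 297/39)) + (-263109 - 469*(-554) + 561*33 + 33*(-554)) = (61740*(-1/286236) + (73443 - 297/39)) + (-263109 + 259826 + 18513 - 18282) = (-1715/7951 + (73443 - 1*99/13)) - 3052 = (-1715/7951 + (73443 - 99/13)) - 3052 = (-1715/7951 + 954660/13) - 3052 = 7590479365/103363 - 3052 = 7275015489/103363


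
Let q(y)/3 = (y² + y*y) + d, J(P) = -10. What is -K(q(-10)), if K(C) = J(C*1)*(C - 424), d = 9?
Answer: 2030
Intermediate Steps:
q(y) = 27 + 6*y² (q(y) = 3*((y² + y*y) + 9) = 3*((y² + y²) + 9) = 3*(2*y² + 9) = 3*(9 + 2*y²) = 27 + 6*y²)
K(C) = 4240 - 10*C (K(C) = -10*(C - 424) = -10*(-424 + C) = 4240 - 10*C)
-K(q(-10)) = -(4240 - 10*(27 + 6*(-10)²)) = -(4240 - 10*(27 + 6*100)) = -(4240 - 10*(27 + 600)) = -(4240 - 10*627) = -(4240 - 6270) = -1*(-2030) = 2030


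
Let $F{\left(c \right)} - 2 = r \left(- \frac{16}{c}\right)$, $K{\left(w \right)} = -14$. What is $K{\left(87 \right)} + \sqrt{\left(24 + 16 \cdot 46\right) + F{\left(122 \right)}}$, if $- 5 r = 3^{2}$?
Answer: $-14 + \frac{\sqrt{70907010}}{305} \approx 13.609$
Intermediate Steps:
$r = - \frac{9}{5}$ ($r = - \frac{3^{2}}{5} = \left(- \frac{1}{5}\right) 9 = - \frac{9}{5} \approx -1.8$)
$F{\left(c \right)} = 2 + \frac{144}{5 c}$ ($F{\left(c \right)} = 2 - \frac{9 \left(- \frac{16}{c}\right)}{5} = 2 + \frac{144}{5 c}$)
$K{\left(87 \right)} + \sqrt{\left(24 + 16 \cdot 46\right) + F{\left(122 \right)}} = -14 + \sqrt{\left(24 + 16 \cdot 46\right) + \left(2 + \frac{144}{5 \cdot 122}\right)} = -14 + \sqrt{\left(24 + 736\right) + \left(2 + \frac{144}{5} \cdot \frac{1}{122}\right)} = -14 + \sqrt{760 + \left(2 + \frac{72}{305}\right)} = -14 + \sqrt{760 + \frac{682}{305}} = -14 + \sqrt{\frac{232482}{305}} = -14 + \frac{\sqrt{70907010}}{305}$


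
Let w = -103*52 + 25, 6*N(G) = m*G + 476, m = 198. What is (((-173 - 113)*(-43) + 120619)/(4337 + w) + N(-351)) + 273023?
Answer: 779451901/2982 ≈ 2.6139e+5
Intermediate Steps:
N(G) = 238/3 + 33*G (N(G) = (198*G + 476)/6 = (476 + 198*G)/6 = 238/3 + 33*G)
w = -5331 (w = -5356 + 25 = -5331)
(((-173 - 113)*(-43) + 120619)/(4337 + w) + N(-351)) + 273023 = (((-173 - 113)*(-43) + 120619)/(4337 - 5331) + (238/3 + 33*(-351))) + 273023 = ((-286*(-43) + 120619)/(-994) + (238/3 - 11583)) + 273023 = ((12298 + 120619)*(-1/994) - 34511/3) + 273023 = (132917*(-1/994) - 34511/3) + 273023 = (-132917/994 - 34511/3) + 273023 = -34702685/2982 + 273023 = 779451901/2982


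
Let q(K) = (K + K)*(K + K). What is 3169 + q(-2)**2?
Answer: 3425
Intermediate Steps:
q(K) = 4*K**2 (q(K) = (2*K)*(2*K) = 4*K**2)
3169 + q(-2)**2 = 3169 + (4*(-2)**2)**2 = 3169 + (4*4)**2 = 3169 + 16**2 = 3169 + 256 = 3425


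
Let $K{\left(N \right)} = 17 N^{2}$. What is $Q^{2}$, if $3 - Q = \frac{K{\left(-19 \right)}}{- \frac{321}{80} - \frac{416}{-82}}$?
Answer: $\frac{404771062679929}{12103441} \approx 3.3443 \cdot 10^{7}$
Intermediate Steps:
$Q = - \frac{20118923}{3479}$ ($Q = 3 - \frac{17 \left(-19\right)^{2}}{- \frac{321}{80} - \frac{416}{-82}} = 3 - \frac{17 \cdot 361}{\left(-321\right) \frac{1}{80} - - \frac{208}{41}} = 3 - \frac{6137}{- \frac{321}{80} + \frac{208}{41}} = 3 - \frac{6137}{\frac{3479}{3280}} = 3 - 6137 \cdot \frac{3280}{3479} = 3 - \frac{20129360}{3479} = - \frac{20118923}{3479} \approx -5783.0$)
$Q^{2} = \left(- \frac{20118923}{3479}\right)^{2} = \frac{404771062679929}{12103441}$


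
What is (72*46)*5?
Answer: 16560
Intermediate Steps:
(72*46)*5 = 3312*5 = 16560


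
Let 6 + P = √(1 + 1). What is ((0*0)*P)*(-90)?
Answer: 0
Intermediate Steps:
P = -6 + √2 (P = -6 + √(1 + 1) = -6 + √2 ≈ -4.5858)
((0*0)*P)*(-90) = ((0*0)*(-6 + √2))*(-90) = (0*(-6 + √2))*(-90) = 0*(-90) = 0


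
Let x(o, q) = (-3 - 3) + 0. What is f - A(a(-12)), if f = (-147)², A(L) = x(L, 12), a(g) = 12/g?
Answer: 21615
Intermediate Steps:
x(o, q) = -6 (x(o, q) = -6 + 0 = -6)
A(L) = -6
f = 21609
f - A(a(-12)) = 21609 - 1*(-6) = 21609 + 6 = 21615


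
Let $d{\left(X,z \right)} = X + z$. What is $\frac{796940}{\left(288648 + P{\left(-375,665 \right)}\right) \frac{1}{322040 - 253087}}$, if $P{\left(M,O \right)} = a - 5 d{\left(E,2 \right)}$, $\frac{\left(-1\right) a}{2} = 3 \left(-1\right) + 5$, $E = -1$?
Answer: $\frac{54951403820}{288639} \approx 1.9038 \cdot 10^{5}$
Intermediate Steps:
$a = -4$ ($a = - 2 \left(3 \left(-1\right) + 5\right) = - 2 \left(-3 + 5\right) = \left(-2\right) 2 = -4$)
$P{\left(M,O \right)} = -9$ ($P{\left(M,O \right)} = -4 - 5 \left(-1 + 2\right) = -4 - 5 = -9$)
$\frac{796940}{\left(288648 + P{\left(-375,665 \right)}\right) \frac{1}{322040 - 253087}} = \frac{796940}{\left(288648 - 9\right) \frac{1}{322040 - 253087}} = \frac{796940}{288639 \cdot \frac{1}{68953}} = \frac{796940}{\frac{288639}{68953}} = 796940 \cdot \frac{68953}{288639} = \frac{54951403820}{288639}$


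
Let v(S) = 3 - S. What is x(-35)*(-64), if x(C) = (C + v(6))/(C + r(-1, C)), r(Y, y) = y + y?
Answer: -2432/105 ≈ -23.162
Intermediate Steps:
r(Y, y) = 2*y
x(C) = (-3 + C)/(3*C) (x(C) = (C + (3 - 1*6))/(C + 2*C) = (C + (3 - 6))/((3*C)) = (C - 3)*(1/(3*C)) = (-3 + C)*(1/(3*C)) = (-3 + C)/(3*C))
x(-35)*(-64) = ((1/3)*(-3 - 35)/(-35))*(-64) = ((1/3)*(-1/35)*(-38))*(-64) = (38/105)*(-64) = -2432/105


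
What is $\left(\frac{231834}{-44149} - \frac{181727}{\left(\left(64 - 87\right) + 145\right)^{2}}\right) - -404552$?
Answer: $\frac{265825194352653}{657113716} \approx 4.0453 \cdot 10^{5}$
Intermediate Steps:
$\left(\frac{231834}{-44149} - \frac{181727}{\left(\left(64 - 87\right) + 145\right)^{2}}\right) - -404552 = \left(231834 \left(- \frac{1}{44149}\right) - \frac{181727}{\left(-23 + 145\right)^{2}}\right) + 404552 = \left(- \frac{231834}{44149} - \frac{181727}{122^{2}}\right) + 404552 = \left(- \frac{231834}{44149} - \frac{181727}{14884}\right) + 404552 = - \frac{11473682579}{657113716} + 404552 = \frac{265825194352653}{657113716}$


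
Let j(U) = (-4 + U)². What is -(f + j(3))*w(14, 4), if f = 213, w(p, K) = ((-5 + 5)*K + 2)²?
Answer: -856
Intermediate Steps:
w(p, K) = 4 (w(p, K) = (0*K + 2)² = (0 + 2)² = 2² = 4)
-(f + j(3))*w(14, 4) = -(213 + (-4 + 3)²)*4 = -(213 + (-1)²)*4 = -(213 + 1)*4 = -214*4 = -1*856 = -856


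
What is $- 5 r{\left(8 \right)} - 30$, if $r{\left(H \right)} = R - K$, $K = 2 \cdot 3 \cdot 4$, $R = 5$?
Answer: $65$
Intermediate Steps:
$K = 24$ ($K = 6 \cdot 4 = 24$)
$r{\left(H \right)} = -19$ ($r{\left(H \right)} = 5 - 24 = -19$)
$- 5 r{\left(8 \right)} - 30 = \left(-5\right) \left(-19\right) - 30 = 95 - 30 = 65$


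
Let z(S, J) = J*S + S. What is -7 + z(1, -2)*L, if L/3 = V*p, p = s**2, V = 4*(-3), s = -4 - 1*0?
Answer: 569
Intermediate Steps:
s = -4 (s = -4 + 0 = -4)
z(S, J) = S + J*S
V = -12
p = 16 (p = (-4)**2 = 16)
L = -576 (L = 3*(-12*16) = 3*(-192) = -576)
-7 + z(1, -2)*L = -7 + (1*(1 - 2))*(-576) = -7 + (1*(-1))*(-576) = -7 - 1*(-576) = -7 + 576 = 569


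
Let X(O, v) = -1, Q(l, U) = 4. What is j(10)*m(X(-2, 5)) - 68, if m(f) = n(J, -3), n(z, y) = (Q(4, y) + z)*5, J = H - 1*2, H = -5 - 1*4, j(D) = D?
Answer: -418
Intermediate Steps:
H = -9 (H = -5 - 4 = -9)
J = -11 (J = -9 - 1*2 = -9 - 2 = -11)
n(z, y) = 20 + 5*z (n(z, y) = (4 + z)*5 = 20 + 5*z)
m(f) = -35 (m(f) = 20 + 5*(-11) = 20 - 55 = -35)
j(10)*m(X(-2, 5)) - 68 = 10*(-35) - 68 = -350 - 68 = -418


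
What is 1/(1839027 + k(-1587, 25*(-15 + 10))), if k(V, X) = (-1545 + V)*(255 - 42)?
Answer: 1/1171911 ≈ 8.5331e-7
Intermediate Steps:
k(V, X) = -329085 + 213*V (k(V, X) = (-1545 + V)*213 = -329085 + 213*V)
1/(1839027 + k(-1587, 25*(-15 + 10))) = 1/(1839027 + (-329085 + 213*(-1587))) = 1/(1839027 + (-329085 - 338031)) = 1/(1839027 - 667116) = 1/1171911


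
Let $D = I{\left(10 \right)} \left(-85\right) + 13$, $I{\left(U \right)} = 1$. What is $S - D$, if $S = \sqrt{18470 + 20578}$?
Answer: $72 + 2 \sqrt{9762} \approx 269.61$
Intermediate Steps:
$S = 2 \sqrt{9762}$ ($S = \sqrt{39048} = 2 \sqrt{9762} \approx 197.61$)
$D = -72$ ($D = 1 \left(-85\right) + 13 = -85 + 13 = -72$)
$S - D = 2 \sqrt{9762} - -72 = 2 \sqrt{9762} + 72 = 72 + 2 \sqrt{9762}$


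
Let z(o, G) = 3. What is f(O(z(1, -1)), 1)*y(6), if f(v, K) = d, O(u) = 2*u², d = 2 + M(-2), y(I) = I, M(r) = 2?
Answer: 24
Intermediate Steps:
d = 4 (d = 2 + 2 = 4)
f(v, K) = 4
f(O(z(1, -1)), 1)*y(6) = 4*6 = 24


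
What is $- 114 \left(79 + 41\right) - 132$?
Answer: $-13812$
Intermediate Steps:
$- 114 \left(79 + 41\right) - 132 = \left(-114\right) 120 - 132 = -13680 - 132 = -13812$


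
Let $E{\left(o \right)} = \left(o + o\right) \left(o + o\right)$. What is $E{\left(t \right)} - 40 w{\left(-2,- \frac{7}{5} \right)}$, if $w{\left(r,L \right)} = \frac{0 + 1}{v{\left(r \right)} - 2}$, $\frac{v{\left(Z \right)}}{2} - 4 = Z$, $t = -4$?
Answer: $44$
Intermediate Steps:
$v{\left(Z \right)} = 8 + 2 Z$
$E{\left(o \right)} = 4 o^{2}$ ($E{\left(o \right)} = 2 o 2 o = 4 o^{2}$)
$w{\left(r,L \right)} = \frac{1}{6 + 2 r}$ ($w{\left(r,L \right)} = \frac{0 + 1}{\left(8 + 2 r\right) - 2} = 1 \frac{1}{6 + 2 r} = \frac{1}{6 + 2 r}$)
$E{\left(t \right)} - 40 w{\left(-2,- \frac{7}{5} \right)} = 4 \left(-4\right)^{2} - 40 \frac{1}{2 \left(3 - 2\right)} = 4 \cdot 16 - 40 \frac{1}{2 \cdot 1} = 64 - 40 \cdot \frac{1}{2} \cdot 1 = 64 - 20 = 44$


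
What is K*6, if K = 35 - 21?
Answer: 84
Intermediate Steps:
K = 14
K*6 = 14*6 = 84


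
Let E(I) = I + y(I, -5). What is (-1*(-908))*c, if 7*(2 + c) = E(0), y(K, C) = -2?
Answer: -14528/7 ≈ -2075.4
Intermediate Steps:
E(I) = -2 + I (E(I) = I - 2 = -2 + I)
c = -16/7 (c = -2 + (-2 + 0)/7 = -2 + (⅐)*(-2) = -2 - 2/7 = -16/7 ≈ -2.2857)
(-1*(-908))*c = -1*(-908)*(-16/7) = 908*(-16/7) = -14528/7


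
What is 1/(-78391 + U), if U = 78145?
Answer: -1/246 ≈ -0.0040650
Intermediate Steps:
1/(-78391 + U) = 1/(-78391 + 78145) = 1/(-246) = -1/246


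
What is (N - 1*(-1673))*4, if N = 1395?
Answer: 12272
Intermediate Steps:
(N - 1*(-1673))*4 = (1395 - 1*(-1673))*4 = (1395 + 1673)*4 = 3068*4 = 12272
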